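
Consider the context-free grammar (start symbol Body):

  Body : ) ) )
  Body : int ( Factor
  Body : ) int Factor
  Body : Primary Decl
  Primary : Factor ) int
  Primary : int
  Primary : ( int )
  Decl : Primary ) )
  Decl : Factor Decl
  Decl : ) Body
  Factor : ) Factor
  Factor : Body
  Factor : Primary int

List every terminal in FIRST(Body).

Body : ) ) ) contributes {)}.
Body : int ( Factor contributes {int}.
Body : ) int Factor contributes {)}.
From Body : Primary Decl: add FIRST(Primary) = { (, ), int }.
Union: FIRST(Body) = { (, ), int }.

{ (, ), int }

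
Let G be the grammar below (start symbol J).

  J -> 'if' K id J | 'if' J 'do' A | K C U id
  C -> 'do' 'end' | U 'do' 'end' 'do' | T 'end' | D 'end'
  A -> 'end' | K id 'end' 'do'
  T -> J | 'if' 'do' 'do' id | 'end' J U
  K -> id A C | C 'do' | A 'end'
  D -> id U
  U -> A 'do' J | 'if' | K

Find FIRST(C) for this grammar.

C -> 'do' 'end' contributes {'do'}.
From C -> U 'do' 'end' 'do': add FIRST(U) = { 'do', 'end', 'if', id }.
From C -> T 'end': add FIRST(T) = { 'do', 'end', 'if', id }.
From C -> D 'end': add FIRST(D) = { id }.
Union: FIRST(C) = { 'do', 'end', 'if', id }.

{ 'do', 'end', 'if', id }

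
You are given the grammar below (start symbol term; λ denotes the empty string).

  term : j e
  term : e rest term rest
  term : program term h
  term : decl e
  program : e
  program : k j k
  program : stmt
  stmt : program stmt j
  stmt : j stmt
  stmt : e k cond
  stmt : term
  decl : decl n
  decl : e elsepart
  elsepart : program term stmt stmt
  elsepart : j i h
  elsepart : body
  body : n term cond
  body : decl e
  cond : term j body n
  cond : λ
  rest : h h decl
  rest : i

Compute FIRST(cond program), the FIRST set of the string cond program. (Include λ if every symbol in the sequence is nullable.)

Add FIRST(cond)\{λ} = { e, j, k }; cond is nullable, continue.
Add FIRST(program) = { e, j, k }; program is not nullable, stop.

{ e, j, k }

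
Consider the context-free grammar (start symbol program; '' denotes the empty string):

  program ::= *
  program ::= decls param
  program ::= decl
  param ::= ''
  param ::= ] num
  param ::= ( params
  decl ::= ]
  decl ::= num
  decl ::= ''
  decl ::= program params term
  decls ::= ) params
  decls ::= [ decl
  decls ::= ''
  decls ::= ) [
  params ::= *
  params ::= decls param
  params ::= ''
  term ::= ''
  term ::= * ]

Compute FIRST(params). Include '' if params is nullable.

params ::= * contributes {*}.
From params ::= decls param: decls, param nullable, take FIRST(decls) ∪ FIRST(param) = { (, ), [, ] }; also '' since the whole RHS is nullable.
params ::= '' contributes ''.
Union: FIRST(params) = { (, ), *, [, ], '' }.

{ (, ), *, [, ], '' }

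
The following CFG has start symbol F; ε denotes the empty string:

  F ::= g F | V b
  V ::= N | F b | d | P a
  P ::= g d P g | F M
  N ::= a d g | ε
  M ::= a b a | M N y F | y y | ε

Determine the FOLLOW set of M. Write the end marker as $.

{ a, g, y }

In P ::= F M: M is at the end, add FOLLOW(P) = { a, g }.
In M ::= M N y F: add FIRST(N y F) = { a, y }.
Union: FOLLOW(M) = { a, g, y }.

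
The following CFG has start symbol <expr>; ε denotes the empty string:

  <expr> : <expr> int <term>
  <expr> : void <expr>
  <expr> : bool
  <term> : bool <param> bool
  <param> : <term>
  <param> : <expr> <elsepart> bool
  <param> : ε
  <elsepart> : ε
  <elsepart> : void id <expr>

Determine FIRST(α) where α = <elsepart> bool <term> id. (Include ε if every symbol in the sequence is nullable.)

Add FIRST(<elsepart>)\{ε} = { void }; <elsepart> is nullable, continue.
bool is a terminal; add {bool} and stop.

{ bool, void }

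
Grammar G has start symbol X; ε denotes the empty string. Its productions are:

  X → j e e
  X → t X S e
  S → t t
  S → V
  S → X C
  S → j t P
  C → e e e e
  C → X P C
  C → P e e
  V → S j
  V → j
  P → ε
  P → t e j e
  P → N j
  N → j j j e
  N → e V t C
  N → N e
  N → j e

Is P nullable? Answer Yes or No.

P has an ε-production, so P ⇒ ε.

Yes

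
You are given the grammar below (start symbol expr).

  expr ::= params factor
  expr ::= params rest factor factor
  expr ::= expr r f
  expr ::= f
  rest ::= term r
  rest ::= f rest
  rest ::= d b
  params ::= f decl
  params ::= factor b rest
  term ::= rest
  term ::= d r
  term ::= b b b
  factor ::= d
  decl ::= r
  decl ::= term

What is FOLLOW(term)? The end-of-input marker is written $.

{ b, d, f, r }

In rest ::= term r: add FIRST(r) = { r }.
In decl ::= term: term is at the end, add FOLLOW(decl) = { b, d, f }.
Union: FOLLOW(term) = { b, d, f, r }.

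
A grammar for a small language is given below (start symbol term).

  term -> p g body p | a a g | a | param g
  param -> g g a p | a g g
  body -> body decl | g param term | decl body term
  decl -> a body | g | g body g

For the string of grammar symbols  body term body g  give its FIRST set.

Add FIRST(body) = { a, g }; body is not nullable, stop.

{ a, g }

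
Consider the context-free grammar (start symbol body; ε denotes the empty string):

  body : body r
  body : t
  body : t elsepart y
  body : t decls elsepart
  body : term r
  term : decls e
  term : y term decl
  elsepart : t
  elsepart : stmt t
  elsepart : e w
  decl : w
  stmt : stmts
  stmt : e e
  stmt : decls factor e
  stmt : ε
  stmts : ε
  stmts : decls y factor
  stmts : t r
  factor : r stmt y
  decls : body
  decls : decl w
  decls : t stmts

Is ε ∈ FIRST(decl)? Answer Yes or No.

No

Nullable nonterminals: stmt, stmts.
No production of decl has an RHS whose symbols are all nullable, so decl is not nullable.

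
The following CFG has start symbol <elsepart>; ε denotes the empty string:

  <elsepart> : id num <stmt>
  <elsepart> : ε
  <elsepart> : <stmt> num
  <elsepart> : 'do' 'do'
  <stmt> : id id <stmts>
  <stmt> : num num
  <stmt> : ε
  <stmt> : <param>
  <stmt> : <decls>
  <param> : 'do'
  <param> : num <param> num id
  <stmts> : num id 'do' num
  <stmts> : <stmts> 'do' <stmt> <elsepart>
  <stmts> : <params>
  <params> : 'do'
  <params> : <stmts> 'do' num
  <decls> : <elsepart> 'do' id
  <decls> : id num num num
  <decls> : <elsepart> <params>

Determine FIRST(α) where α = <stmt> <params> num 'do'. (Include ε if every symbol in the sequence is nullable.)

{ 'do', id, num }

Add FIRST(<stmt>)\{ε} = { 'do', id, num }; <stmt> is nullable, continue.
Add FIRST(<params>) = { 'do', num }; <params> is not nullable, stop.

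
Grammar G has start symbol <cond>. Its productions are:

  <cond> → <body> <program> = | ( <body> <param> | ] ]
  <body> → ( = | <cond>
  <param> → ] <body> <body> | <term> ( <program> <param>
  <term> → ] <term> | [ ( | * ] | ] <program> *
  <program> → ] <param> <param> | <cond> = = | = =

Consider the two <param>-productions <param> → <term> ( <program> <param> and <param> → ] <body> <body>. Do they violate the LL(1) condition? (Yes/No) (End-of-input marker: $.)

Yes

FIRST(<term> ( <program> <param>) = { *, [, ] } and FIRST(] <body> <body>) = { ] }.
Both contain ], so the two alternatives are not disjoint — LL(1) conflict.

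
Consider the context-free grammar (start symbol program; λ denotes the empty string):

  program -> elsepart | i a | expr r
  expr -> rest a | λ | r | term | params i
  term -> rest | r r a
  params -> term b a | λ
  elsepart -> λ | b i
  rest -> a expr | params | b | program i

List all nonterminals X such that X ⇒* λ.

{ elsepart, expr, params, program, rest, term }

Directly nullable (have an λ-production): expr, params, elsepart.
program -> elsepart with every symbol nullable, so program is nullable.
term -> rest with every symbol nullable, so term is nullable.
rest -> params with every symbol nullable, so rest is nullable.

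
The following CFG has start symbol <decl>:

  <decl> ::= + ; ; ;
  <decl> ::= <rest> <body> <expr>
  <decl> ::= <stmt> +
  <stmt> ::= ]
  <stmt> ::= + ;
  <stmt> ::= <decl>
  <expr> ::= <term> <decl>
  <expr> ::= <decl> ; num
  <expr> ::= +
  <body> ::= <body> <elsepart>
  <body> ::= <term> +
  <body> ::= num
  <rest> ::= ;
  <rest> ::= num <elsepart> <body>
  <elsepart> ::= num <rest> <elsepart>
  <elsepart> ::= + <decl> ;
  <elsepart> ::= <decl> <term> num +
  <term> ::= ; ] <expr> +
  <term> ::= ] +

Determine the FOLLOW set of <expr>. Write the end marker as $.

{ $, +, ;, ] }

In <decl> ::= <rest> <body> <expr>: <expr> is at the end, add FOLLOW(<decl>) = { $, +, ;, ] }.
In <term> ::= ; ] <expr> +: add FIRST(+) = { + }.
Union: FOLLOW(<expr>) = { $, +, ;, ] }.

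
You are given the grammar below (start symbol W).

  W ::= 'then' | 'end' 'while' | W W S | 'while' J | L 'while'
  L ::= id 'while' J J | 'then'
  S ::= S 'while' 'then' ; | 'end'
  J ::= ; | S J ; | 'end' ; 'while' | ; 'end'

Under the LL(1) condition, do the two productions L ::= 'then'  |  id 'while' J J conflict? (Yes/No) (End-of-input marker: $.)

FIRST('then') = { 'then' } and FIRST(id 'while' J J) = { id }.
The FIRST sets are disjoint and neither alternative is nullable — no conflict.

No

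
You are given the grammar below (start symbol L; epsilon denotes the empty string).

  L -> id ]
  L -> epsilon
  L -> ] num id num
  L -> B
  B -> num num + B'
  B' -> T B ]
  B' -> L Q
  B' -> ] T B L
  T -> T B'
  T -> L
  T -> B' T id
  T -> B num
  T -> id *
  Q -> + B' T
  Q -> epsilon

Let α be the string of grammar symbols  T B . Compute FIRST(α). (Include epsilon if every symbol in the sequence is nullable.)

Add FIRST(T)\{epsilon} = { +, ], id, num }; T is nullable, continue.
Add FIRST(B) = { num }; B is not nullable, stop.

{ +, ], id, num }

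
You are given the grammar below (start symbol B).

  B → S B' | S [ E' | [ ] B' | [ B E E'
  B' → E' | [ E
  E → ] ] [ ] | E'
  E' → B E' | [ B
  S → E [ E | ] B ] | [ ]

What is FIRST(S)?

From S → E [ E: add FIRST(E) = { [, ] }.
S → ] B ] contributes {]}.
S → [ ] contributes {[}.
Union: FIRST(S) = { [, ] }.

{ [, ] }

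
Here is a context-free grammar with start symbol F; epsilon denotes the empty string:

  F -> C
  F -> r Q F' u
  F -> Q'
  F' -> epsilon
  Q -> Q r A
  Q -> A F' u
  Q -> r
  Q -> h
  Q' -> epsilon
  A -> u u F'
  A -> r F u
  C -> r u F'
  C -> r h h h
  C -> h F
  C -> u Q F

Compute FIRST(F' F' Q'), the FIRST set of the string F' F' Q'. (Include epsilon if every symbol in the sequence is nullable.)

Add FIRST(F')\{epsilon} = {  }; F' is nullable, continue.
Add FIRST(F')\{epsilon} = {  }; F' is nullable, continue.
Add FIRST(Q')\{epsilon} = {  }; Q' is nullable, continue.
Every symbol is nullable, so include epsilon.

{ epsilon }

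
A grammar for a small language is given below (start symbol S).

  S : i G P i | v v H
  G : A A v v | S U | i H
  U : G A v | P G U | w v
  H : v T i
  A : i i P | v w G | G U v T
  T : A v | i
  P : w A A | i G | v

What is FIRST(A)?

A : i i P contributes {i}.
A : v w G contributes {v}.
From A : G U v T: add FIRST(G) = { i, v }.
Union: FIRST(A) = { i, v }.

{ i, v }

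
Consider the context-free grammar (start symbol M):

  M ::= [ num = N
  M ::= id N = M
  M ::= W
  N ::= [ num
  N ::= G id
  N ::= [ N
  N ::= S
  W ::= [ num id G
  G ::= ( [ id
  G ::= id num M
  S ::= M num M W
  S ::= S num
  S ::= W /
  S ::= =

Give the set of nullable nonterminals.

{ } (none)

No nonterminal has an empty production or an RHS whose symbols are all nullable.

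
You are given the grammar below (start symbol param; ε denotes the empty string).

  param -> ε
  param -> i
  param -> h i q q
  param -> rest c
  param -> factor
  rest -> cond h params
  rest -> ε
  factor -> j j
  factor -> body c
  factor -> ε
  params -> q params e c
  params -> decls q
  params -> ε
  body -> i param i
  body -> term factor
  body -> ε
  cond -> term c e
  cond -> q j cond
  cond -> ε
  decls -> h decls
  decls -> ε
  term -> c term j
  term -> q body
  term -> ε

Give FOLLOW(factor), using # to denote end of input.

In param -> factor: factor is at the end, add FOLLOW(param) = { #, i }.
In body -> term factor: factor is at the end, add FOLLOW(body) = { c, i, j, q }.
Union: FOLLOW(factor) = { #, c, i, j, q }.

{ #, c, i, j, q }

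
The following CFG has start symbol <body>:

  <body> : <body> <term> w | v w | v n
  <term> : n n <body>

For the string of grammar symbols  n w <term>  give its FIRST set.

n is a terminal; add {n} and stop.

{ n }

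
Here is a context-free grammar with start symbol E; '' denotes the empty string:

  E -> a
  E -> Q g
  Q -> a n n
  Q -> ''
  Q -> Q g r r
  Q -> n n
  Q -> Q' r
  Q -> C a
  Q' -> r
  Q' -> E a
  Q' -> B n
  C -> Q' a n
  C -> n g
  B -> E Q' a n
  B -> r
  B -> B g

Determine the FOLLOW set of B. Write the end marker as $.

{ g, n }

In Q' -> B n: add FIRST(n) = { n }.
In B -> B g: add FIRST(g) = { g }.
Union: FOLLOW(B) = { g, n }.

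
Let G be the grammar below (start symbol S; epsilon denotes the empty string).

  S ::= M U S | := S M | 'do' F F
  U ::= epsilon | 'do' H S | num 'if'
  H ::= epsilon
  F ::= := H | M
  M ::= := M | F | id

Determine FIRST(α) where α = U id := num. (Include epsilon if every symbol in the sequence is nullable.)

{ 'do', id, num }

Add FIRST(U)\{epsilon} = { 'do', num }; U is nullable, continue.
id is a terminal; add {id} and stop.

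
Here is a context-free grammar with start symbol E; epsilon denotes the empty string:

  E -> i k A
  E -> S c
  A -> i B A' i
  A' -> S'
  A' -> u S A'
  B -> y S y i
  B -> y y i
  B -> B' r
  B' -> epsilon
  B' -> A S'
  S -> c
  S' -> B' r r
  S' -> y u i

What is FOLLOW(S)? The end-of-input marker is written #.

{ c, i, r, u, y }

In E -> S c: add FIRST(c) = { c }.
In A' -> u S A': add FIRST(A') = { i, r, u, y }.
In B -> y S y i: add FIRST(y i) = { y }.
Union: FOLLOW(S) = { c, i, r, u, y }.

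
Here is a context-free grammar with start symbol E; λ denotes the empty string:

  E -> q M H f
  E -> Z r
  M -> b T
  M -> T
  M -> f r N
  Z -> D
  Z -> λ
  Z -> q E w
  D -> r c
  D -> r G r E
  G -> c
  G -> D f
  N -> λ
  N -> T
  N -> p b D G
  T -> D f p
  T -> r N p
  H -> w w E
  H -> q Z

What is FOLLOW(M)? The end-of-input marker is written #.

In E -> q M H f: add FIRST(H f) = { q, w }.
Union: FOLLOW(M) = { q, w }.

{ q, w }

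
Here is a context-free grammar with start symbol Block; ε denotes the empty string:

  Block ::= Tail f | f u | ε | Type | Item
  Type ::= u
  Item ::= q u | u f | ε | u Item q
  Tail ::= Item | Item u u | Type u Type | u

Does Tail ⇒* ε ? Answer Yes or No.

Tail ::= Item and each of Item is nullable, so Tail ⇒* ε.

Yes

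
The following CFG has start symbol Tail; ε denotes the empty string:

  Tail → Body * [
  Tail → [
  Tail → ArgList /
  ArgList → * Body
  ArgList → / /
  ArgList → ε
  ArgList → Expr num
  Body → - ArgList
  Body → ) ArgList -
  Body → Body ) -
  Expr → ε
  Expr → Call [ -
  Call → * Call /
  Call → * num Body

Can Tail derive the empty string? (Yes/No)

No

Nullable nonterminals: ArgList, Expr.
No production of Tail has an RHS whose symbols are all nullable, so Tail is not nullable.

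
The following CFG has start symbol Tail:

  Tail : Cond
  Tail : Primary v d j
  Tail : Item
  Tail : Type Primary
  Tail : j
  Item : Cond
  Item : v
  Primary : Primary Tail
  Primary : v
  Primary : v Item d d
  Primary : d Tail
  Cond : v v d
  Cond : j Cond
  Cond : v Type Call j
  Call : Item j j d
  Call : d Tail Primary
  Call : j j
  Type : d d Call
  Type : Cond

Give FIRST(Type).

Type : d d Call contributes {d}.
From Type : Cond: add FIRST(Cond) = { j, v }.
Union: FIRST(Type) = { d, j, v }.

{ d, j, v }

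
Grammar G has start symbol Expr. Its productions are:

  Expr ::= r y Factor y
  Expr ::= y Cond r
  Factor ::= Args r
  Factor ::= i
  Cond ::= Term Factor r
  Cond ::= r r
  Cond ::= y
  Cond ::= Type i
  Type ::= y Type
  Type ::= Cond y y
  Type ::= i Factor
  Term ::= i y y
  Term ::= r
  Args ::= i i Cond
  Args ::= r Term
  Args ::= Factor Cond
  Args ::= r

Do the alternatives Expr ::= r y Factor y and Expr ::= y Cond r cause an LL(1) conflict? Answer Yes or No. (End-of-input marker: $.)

No

FIRST(r y Factor y) = { r } and FIRST(y Cond r) = { y }.
The FIRST sets are disjoint and neither alternative is nullable — no conflict.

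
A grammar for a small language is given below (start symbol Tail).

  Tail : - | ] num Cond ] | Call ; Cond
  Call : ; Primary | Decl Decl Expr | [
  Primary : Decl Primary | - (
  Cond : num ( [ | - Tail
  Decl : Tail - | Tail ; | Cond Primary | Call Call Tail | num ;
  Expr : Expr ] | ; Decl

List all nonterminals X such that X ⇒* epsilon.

{ } (none)

No nonterminal has an empty production or an RHS whose symbols are all nullable.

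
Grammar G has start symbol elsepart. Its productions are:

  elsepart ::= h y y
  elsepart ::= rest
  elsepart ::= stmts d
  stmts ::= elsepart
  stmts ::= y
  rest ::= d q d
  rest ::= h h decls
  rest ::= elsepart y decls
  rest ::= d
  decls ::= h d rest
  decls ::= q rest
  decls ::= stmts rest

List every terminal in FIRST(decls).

decls ::= h d rest contributes {h}.
decls ::= q rest contributes {q}.
From decls ::= stmts rest: add FIRST(stmts) = { d, h, y }.
Union: FIRST(decls) = { d, h, q, y }.

{ d, h, q, y }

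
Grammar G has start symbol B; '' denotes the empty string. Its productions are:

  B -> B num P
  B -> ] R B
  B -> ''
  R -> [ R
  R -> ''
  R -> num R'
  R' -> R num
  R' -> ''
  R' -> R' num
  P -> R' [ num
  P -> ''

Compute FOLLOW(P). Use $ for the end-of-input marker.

{ $, num }

In B -> B num P: P is at the end, add FOLLOW(B) = { $, num }.
Union: FOLLOW(P) = { $, num }.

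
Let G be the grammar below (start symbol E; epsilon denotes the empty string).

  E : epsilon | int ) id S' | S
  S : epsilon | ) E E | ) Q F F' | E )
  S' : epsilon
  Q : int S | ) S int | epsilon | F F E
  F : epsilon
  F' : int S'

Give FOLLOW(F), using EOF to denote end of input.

In S : ) Q F F': add FIRST(F') = { int }.
In Q : F F E: add FIRST(F E)\{epsilon} = { ), int }.
  Since F E is nullable, also add FOLLOW(Q) = { int }.
In Q : F F E: add FIRST(E)\{epsilon} = { ), int }.
  Since E is nullable, also add FOLLOW(Q) = { int }.
Union: FOLLOW(F) = { ), int }.

{ ), int }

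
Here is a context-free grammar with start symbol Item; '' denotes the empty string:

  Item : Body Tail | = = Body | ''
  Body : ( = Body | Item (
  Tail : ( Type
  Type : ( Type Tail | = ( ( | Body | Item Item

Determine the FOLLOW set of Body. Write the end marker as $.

{ $, (, = }

In Item : Body Tail: add FIRST(Tail) = { ( }.
In Item : = = Body: Body is at the end, add FOLLOW(Item) = { $, (, = }.
In Body : ( = Body: Body is at the end, add FOLLOW(Body) = { $, (, = }.
In Type : Body: Body is at the end, add FOLLOW(Type) = { $, (, = }.
Union: FOLLOW(Body) = { $, (, = }.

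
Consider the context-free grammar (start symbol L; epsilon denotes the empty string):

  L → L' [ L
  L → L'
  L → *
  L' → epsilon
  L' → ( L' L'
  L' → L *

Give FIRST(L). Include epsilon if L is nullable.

{ (, *, [, epsilon }

From L → L' [ L: L' nullable, take FIRST(L') ∪ {[} = { (, *, [ }.
From L → L': add FIRST(L') = { (, *, [, epsilon } (including epsilon since L' is nullable).
L → * contributes {*}.
Union: FIRST(L) = { (, *, [, epsilon }.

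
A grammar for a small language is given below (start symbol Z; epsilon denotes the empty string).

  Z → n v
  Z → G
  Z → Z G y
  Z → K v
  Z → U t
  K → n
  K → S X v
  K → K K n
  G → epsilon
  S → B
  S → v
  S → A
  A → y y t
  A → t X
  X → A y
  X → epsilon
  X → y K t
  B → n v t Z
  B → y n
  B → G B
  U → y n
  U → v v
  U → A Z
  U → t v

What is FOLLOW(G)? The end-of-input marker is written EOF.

In Z → G: G is at the end, add FOLLOW(Z) = { EOF, t, v, y }.
In Z → Z G y: add FIRST(y) = { y }.
In B → G B: add FIRST(B) = { n, y }.
Union: FOLLOW(G) = { EOF, n, t, v, y }.

{ EOF, n, t, v, y }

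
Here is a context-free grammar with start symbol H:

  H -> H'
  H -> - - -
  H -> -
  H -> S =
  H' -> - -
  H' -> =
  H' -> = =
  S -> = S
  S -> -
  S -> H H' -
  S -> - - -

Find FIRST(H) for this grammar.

From H -> H': add FIRST(H') = { -, = }.
H -> - - - contributes {-}.
H -> - contributes {-}.
From H -> S =: add FIRST(S) = { -, = }.
Union: FIRST(H) = { -, = }.

{ -, = }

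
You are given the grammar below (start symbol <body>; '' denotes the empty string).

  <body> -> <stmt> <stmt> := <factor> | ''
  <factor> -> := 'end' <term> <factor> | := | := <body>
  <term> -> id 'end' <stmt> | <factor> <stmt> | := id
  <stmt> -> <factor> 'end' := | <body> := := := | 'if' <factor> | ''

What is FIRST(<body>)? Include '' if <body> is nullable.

{ 'if', :=, '' }

From <body> -> <stmt> <stmt> := <factor>: <stmt>, <stmt> nullable, take FIRST(<stmt>) ∪ FIRST(<stmt>) ∪ {:=} = { 'if', := }.
<body> -> '' contributes ''.
Union: FIRST(<body>) = { 'if', :=, '' }.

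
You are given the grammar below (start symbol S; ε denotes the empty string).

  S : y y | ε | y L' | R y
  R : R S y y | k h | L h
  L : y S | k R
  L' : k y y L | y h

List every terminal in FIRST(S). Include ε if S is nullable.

{ k, y, ε }

S : y y contributes {y}.
S : ε contributes ε.
S : y L' contributes {y}.
From S : R y: add FIRST(R) = { k, y }.
Union: FIRST(S) = { k, y, ε }.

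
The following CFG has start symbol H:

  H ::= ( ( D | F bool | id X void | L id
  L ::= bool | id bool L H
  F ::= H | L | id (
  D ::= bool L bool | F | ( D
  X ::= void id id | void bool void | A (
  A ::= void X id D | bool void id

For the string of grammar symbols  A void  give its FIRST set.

{ bool, void }

Add FIRST(A) = { bool, void }; A is not nullable, stop.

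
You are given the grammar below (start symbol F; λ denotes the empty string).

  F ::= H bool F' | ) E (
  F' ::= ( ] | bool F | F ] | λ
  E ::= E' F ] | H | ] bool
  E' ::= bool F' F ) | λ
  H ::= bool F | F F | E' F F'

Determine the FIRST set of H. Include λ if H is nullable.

H ::= bool F contributes {bool}.
From H ::= F F: add FIRST(F) = { ), bool }.
From H ::= E' F F': E' nullable, take FIRST(E') ∪ FIRST(F) = { ), bool }.
Union: FIRST(H) = { ), bool }.

{ ), bool }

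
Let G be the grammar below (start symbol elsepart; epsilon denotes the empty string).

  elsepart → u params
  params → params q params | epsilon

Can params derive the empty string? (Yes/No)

Yes

params has an epsilon-production, so params ⇒ epsilon.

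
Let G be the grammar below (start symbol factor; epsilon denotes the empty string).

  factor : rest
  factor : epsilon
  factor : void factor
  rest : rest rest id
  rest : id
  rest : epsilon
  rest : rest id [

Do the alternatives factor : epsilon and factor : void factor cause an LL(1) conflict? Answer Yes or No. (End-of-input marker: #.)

FIRST(epsilon) = { epsilon } and FIRST(void factor) = { void }.
The first is nullable but FOLLOW(factor) = { # } is disjoint from FIRST of the second.

No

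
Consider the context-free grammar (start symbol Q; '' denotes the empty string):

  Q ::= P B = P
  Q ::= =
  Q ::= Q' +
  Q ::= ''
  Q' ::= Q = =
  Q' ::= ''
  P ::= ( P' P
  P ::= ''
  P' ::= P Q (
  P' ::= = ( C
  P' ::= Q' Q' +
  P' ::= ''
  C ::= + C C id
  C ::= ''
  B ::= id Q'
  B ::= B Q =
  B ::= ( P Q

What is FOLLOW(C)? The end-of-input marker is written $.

{ $, (, +, =, id }

In P' ::= = ( C: C is at the end, add FOLLOW(P') = { $, (, +, =, id }.
In C ::= + C C id: add FIRST(C id) = { +, id }.
In C ::= + C C id: add FIRST(id) = { id }.
Union: FOLLOW(C) = { $, (, +, =, id }.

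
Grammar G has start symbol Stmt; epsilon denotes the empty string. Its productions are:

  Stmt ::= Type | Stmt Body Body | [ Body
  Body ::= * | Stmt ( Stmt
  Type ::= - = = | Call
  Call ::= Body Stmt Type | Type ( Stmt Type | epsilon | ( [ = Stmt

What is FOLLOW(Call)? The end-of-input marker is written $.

{ $, (, *, -, [ }

In Type ::= Call: Call is at the end, add FOLLOW(Type) = { $, (, *, -, [ }.
Union: FOLLOW(Call) = { $, (, *, -, [ }.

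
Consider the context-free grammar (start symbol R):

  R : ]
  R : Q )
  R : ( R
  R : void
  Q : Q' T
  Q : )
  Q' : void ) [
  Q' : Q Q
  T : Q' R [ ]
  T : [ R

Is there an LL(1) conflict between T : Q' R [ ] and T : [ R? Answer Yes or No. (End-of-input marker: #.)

FIRST(Q' R [ ]) = { ), void } and FIRST([ R) = { [ }.
The FIRST sets are disjoint and neither alternative is nullable — no conflict.

No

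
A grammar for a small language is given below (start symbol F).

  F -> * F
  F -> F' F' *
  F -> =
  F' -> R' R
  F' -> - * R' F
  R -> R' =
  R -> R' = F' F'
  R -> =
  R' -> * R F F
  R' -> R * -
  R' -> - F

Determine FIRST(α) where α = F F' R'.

Add FIRST(F) = { *, -, = }; F is not nullable, stop.

{ *, -, = }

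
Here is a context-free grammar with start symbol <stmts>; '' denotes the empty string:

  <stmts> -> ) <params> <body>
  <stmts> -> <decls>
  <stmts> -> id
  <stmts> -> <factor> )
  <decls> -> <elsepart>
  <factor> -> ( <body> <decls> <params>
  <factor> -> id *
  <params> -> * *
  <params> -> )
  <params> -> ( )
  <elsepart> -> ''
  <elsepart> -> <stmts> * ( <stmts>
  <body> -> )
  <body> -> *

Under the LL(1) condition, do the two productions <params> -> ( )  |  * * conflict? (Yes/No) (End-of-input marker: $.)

No

FIRST(( )) = { ( } and FIRST(* *) = { * }.
The FIRST sets are disjoint and neither alternative is nullable — no conflict.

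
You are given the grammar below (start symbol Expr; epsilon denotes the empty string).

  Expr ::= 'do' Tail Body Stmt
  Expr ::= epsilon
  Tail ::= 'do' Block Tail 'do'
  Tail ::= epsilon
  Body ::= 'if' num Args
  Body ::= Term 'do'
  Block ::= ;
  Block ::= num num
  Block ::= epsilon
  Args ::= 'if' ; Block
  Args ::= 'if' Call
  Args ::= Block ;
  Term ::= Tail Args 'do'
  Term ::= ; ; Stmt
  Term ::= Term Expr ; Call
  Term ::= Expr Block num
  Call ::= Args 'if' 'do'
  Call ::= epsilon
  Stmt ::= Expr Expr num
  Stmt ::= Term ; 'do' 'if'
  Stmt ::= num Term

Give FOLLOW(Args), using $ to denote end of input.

{ 'do', 'if', ;, num }

In Body ::= 'if' num Args: Args is at the end, add FOLLOW(Body) = { 'do', 'if', ;, num }.
In Term ::= Tail Args 'do': add FIRST('do') = { 'do' }.
In Call ::= Args 'if' 'do': add FIRST('if' 'do') = { 'if' }.
Union: FOLLOW(Args) = { 'do', 'if', ;, num }.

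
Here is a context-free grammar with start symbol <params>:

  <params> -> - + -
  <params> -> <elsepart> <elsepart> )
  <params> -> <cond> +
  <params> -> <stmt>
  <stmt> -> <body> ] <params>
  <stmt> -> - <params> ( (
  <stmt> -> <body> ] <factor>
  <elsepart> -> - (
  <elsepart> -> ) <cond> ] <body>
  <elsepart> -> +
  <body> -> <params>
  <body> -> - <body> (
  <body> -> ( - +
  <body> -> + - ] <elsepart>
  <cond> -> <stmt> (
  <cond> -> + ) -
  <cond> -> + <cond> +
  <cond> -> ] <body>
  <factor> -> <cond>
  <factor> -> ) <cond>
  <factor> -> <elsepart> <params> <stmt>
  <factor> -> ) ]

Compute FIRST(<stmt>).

From <stmt> -> <body> ] <params>: add FIRST(<body>) = { (, ), +, -, ] }.
<stmt> -> - <params> ( ( contributes {-}.
From <stmt> -> <body> ] <factor>: add FIRST(<body>) = { (, ), +, -, ] }.
Union: FIRST(<stmt>) = { (, ), +, -, ] }.

{ (, ), +, -, ] }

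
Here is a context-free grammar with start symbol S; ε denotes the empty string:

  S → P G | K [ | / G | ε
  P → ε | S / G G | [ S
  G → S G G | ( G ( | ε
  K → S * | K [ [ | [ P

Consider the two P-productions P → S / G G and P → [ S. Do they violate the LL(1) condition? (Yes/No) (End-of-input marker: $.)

Yes

FIRST(S / G G) = { (, *, /, [ } and FIRST([ S) = { [ }.
Both contain [, so the two alternatives are not disjoint — LL(1) conflict.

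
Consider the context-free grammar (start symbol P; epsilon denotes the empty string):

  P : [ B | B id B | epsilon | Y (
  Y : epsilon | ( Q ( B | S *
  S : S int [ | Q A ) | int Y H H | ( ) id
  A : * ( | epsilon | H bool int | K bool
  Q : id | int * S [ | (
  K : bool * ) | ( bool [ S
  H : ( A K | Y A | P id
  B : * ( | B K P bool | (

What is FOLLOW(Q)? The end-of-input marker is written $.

In Y : ( Q ( B: add FIRST(( B) = { ( }.
In S : Q A ): add FIRST(A )) = { (, ), *, [, bool, id, int }.
Union: FOLLOW(Q) = { (, ), *, [, bool, id, int }.

{ (, ), *, [, bool, id, int }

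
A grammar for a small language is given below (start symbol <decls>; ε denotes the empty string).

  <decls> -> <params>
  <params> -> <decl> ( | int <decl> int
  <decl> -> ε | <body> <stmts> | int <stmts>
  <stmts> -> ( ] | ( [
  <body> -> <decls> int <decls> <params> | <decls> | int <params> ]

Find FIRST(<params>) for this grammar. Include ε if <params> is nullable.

From <params> -> <decl> (: <decl> nullable, take FIRST(<decl>) ∪ {(} = { (, int }.
<params> -> int <decl> int contributes {int}.
Union: FIRST(<params>) = { (, int }.

{ (, int }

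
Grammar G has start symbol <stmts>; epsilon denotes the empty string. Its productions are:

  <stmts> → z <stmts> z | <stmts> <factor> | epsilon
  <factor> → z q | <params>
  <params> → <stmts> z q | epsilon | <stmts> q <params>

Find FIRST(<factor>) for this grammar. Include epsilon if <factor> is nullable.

{ q, z, epsilon }

<factor> → z q contributes {z}.
From <factor> → <params>: add FIRST(<params>) = { q, z, epsilon } (including epsilon since <params> is nullable).
Union: FIRST(<factor>) = { q, z, epsilon }.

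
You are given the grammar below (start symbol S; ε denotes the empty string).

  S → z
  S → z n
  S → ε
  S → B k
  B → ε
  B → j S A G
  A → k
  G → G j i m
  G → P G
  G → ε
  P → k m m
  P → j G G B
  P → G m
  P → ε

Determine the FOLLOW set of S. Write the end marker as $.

{ $, k }

S is the start symbol, so $ ∈ FOLLOW(S).
In B → j S A G: add FIRST(A G) = { k }.
Union: FOLLOW(S) = { $, k }.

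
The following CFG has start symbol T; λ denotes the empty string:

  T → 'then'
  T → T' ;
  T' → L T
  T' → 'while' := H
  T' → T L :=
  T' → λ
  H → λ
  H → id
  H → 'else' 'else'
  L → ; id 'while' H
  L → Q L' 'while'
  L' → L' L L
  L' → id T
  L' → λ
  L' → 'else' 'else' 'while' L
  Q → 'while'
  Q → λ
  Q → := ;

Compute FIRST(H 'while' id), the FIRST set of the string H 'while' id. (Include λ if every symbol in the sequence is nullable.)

{ 'else', 'while', id }

Add FIRST(H)\{λ} = { 'else', id }; H is nullable, continue.
'while' is a terminal; add {'while'} and stop.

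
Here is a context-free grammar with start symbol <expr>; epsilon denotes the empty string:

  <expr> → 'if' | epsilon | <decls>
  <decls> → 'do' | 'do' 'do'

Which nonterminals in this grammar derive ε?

{ <expr> }

Directly nullable (have an epsilon-production): <expr>.
No other nonterminal has a production whose RHS symbols are all nullable.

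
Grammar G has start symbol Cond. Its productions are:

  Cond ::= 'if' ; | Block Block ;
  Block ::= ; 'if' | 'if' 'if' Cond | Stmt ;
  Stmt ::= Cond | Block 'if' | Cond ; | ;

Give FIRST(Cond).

{ 'if', ; }

Cond ::= 'if' ; contributes {'if'}.
From Cond ::= Block Block ;: add FIRST(Block) = { 'if', ; }.
Union: FIRST(Cond) = { 'if', ; }.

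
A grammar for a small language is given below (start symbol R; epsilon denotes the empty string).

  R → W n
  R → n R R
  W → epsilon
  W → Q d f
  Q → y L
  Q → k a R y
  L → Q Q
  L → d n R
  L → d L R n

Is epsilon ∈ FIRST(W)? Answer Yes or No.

W has an epsilon-production, so W ⇒ epsilon.

Yes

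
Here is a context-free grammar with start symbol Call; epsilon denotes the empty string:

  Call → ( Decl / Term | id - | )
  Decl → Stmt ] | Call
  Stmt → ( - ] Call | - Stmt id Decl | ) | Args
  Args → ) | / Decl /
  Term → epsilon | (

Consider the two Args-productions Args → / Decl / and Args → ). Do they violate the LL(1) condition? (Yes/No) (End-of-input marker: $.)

No

FIRST(/ Decl /) = { / } and FIRST()) = { ) }.
The FIRST sets are disjoint and neither alternative is nullable — no conflict.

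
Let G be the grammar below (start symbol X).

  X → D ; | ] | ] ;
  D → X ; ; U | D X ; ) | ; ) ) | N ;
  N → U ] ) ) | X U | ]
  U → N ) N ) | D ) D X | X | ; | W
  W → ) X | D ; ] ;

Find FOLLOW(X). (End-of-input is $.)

X is the start symbol, so $ ∈ FOLLOW(X).
In D → X ; ; U: add FIRST(; ; U) = { ; }.
In D → D X ; ): add FIRST(; )) = { ; }.
In N → X U: add FIRST(U) = { ), ;, ] }.
In U → D ) D X: X is at the end, add FOLLOW(U) = { ), ;, ] }.
In U → X: X is at the end, add FOLLOW(U) = { ), ;, ] }.
In W → ) X: X is at the end, add FOLLOW(W) = { ), ;, ] }.
Union: FOLLOW(X) = { $, ), ;, ] }.

{ $, ), ;, ] }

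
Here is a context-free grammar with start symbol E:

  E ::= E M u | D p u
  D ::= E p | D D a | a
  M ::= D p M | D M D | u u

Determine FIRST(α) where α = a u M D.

a is a terminal; add {a} and stop.

{ a }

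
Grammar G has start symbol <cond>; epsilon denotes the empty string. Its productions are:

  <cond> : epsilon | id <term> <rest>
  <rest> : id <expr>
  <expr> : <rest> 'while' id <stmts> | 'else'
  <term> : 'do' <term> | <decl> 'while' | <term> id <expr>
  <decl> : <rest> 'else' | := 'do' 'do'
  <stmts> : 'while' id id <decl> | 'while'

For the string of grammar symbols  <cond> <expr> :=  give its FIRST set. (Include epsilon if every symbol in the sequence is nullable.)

Add FIRST(<cond>)\{epsilon} = { id }; <cond> is nullable, continue.
Add FIRST(<expr>) = { 'else', id }; <expr> is not nullable, stop.

{ 'else', id }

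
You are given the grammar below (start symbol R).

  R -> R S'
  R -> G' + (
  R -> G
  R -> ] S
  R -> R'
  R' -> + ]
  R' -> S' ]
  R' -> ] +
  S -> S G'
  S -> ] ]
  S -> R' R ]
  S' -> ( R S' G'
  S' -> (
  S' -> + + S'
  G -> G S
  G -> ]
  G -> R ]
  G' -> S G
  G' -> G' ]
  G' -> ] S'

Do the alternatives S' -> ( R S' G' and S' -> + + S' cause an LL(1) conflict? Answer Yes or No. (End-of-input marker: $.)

FIRST(( R S' G') = { ( } and FIRST(+ + S') = { + }.
The FIRST sets are disjoint and neither alternative is nullable — no conflict.

No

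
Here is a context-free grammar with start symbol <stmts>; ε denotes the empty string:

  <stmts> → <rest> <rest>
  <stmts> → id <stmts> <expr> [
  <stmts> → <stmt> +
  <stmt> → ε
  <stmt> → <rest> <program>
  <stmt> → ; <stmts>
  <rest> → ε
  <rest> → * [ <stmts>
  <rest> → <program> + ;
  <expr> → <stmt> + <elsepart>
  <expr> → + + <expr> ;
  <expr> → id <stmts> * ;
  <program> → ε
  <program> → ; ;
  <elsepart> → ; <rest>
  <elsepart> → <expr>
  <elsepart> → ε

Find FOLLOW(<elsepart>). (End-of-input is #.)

In <expr> → <stmt> + <elsepart>: <elsepart> is at the end, add FOLLOW(<expr>) = { ;, [ }.
Union: FOLLOW(<elsepart>) = { ;, [ }.

{ ;, [ }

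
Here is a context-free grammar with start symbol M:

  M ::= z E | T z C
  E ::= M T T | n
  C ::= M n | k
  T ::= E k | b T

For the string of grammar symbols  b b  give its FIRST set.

b is a terminal; add {b} and stop.

{ b }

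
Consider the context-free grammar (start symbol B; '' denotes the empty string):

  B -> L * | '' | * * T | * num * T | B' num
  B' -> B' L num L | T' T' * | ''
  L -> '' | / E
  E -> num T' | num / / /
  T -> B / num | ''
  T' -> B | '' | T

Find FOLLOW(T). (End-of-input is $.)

{ $, *, /, num }

In B -> * * T: T is at the end, add FOLLOW(B) = { $, *, /, num }.
In B -> * num * T: T is at the end, add FOLLOW(B) = { $, *, /, num }.
In T' -> T: T is at the end, add FOLLOW(T') = { *, /, num }.
Union: FOLLOW(T) = { $, *, /, num }.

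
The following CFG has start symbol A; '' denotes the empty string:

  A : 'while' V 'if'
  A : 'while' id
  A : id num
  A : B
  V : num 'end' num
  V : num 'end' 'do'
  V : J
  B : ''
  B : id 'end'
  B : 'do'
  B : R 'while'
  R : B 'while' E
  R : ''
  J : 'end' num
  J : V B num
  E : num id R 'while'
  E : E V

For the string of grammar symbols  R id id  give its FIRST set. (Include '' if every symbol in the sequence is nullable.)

Add FIRST(R)\{''} = { 'do', 'while', id }; R is nullable, continue.
id is a terminal; add {id} and stop.

{ 'do', 'while', id }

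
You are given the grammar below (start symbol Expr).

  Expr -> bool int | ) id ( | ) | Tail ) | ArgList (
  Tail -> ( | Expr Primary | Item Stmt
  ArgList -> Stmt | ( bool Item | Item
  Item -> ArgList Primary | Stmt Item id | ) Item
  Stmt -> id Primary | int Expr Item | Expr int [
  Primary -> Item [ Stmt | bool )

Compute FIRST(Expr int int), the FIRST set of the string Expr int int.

Add FIRST(Expr) = { (, ), bool, id, int }; Expr is not nullable, stop.

{ (, ), bool, id, int }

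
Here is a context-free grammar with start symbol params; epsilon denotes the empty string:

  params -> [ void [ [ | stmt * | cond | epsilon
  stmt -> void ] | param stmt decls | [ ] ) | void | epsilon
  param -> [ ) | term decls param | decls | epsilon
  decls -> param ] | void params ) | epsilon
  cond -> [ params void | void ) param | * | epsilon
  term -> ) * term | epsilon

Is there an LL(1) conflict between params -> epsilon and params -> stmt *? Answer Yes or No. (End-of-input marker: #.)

Yes

FIRST(epsilon) = { epsilon } and FIRST(stmt *) = { ), *, [, ], void }.
The first alternative is nullable and FOLLOW(params) = { #, ), void } shares ) with FIRST of the second — conflict.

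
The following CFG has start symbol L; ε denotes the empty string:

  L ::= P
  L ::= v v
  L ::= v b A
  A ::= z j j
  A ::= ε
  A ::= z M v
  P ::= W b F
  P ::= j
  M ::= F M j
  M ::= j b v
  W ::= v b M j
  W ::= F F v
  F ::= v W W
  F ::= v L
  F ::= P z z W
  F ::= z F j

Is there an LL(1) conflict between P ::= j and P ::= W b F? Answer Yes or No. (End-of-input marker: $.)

Yes

FIRST(j) = { j } and FIRST(W b F) = { j, v, z }.
Both contain j, so the two alternatives are not disjoint — LL(1) conflict.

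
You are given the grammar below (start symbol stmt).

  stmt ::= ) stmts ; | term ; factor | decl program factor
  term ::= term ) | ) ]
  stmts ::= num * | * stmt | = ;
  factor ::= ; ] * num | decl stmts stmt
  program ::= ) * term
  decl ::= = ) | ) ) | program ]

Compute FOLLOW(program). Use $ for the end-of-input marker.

In stmt ::= decl program factor: add FIRST(factor) = { ), ;, = }.
In decl ::= program ]: add FIRST(]) = { ] }.
Union: FOLLOW(program) = { ), ;, =, ] }.

{ ), ;, =, ] }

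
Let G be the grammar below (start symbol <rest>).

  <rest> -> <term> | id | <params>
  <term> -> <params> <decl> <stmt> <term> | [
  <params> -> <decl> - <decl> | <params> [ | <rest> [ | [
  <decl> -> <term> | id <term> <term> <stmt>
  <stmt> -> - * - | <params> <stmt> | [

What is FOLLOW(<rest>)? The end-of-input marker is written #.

{ #, [ }

<rest> is the start symbol, so # ∈ FOLLOW(<rest>).
In <params> -> <rest> [: add FIRST([) = { [ }.
Union: FOLLOW(<rest>) = { #, [ }.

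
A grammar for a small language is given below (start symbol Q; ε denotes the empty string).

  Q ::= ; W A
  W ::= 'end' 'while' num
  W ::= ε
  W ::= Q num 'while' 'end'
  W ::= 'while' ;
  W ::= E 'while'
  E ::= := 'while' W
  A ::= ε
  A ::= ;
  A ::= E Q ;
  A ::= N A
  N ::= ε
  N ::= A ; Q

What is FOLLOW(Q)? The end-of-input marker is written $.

Q is the start symbol, so $ ∈ FOLLOW(Q).
In W ::= Q num 'while' 'end': add FIRST(num 'while' 'end') = { num }.
In A ::= E Q ;: add FIRST(;) = { ; }.
In N ::= A ; Q: Q is at the end, add FOLLOW(N) = { $, :=, ;, num }.
Union: FOLLOW(Q) = { $, :=, ;, num }.

{ $, :=, ;, num }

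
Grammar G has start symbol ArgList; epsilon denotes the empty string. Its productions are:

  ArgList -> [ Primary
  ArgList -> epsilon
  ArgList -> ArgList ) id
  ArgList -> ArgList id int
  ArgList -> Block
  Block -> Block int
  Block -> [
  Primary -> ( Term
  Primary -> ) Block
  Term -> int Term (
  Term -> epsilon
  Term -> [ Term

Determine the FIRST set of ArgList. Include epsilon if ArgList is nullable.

{ ), [, id, epsilon }

ArgList -> [ Primary contributes {[}.
ArgList -> epsilon contributes epsilon.
From ArgList -> ArgList ) id: ArgList nullable, take FIRST(ArgList) ∪ {)} = { ), [, id }.
From ArgList -> ArgList id int: ArgList nullable, take FIRST(ArgList) ∪ {id} = { ), [, id }.
From ArgList -> Block: add FIRST(Block) = { [ }.
Union: FIRST(ArgList) = { ), [, id, epsilon }.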